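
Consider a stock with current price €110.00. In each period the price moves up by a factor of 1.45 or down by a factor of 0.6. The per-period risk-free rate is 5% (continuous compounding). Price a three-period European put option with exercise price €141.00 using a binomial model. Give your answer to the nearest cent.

€36.39

Risk-neutral probability p = (e^0.05 − 0.6)/(1.45 − 0.6) = 0.4513/0.8500 = 0.5309
Terminal stock prices: S_uuu = 335.3, S_uud = 138.8, S_udd = 57.42, S_ddd = 23.76
Terminal payoffs (K − S): max(-194.3, 0) = 0, max(2.235, 0) = 2.235, max(83.58, 0) = 83.58, max(117.2, 0) = 117.2
Node uu (S = 231.3): V_uu = e^(−0.05)·[0.5309·0.0000 + 0.4691·2.2350] = 0.9973
Node ud (S = 95.7): V_ud = e^(−0.05)·[0.5309·2.2350 + 0.4691·83.5800] = 38.4233
Node dd (S = 39.6): V_dd = e^(−0.05)·[0.5309·83.5800 + 0.4691·117.2400] = 94.5233
Node u (S = 159.5): V_u = e^(−0.05)·[0.5309·0.9973 + 0.4691·38.4233] = 17.6487
Node d (S = 66): V_d = e^(−0.05)·[0.5309·38.4233 + 0.4691·94.5233] = 61.5821
Node 0 (S = 110): V_0 = e^(−0.05)·[0.5309·17.6487 + 0.4691·61.5821] = 36.3917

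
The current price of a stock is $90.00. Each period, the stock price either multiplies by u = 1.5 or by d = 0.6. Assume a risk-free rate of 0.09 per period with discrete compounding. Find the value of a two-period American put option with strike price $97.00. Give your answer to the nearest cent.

Risk-neutral probability p = (1 + 0.09 − 0.6)/(1.5 − 0.6) = 0.4900/0.9000 = 0.5444
Terminal stock prices: S_uu = 202.5, S_ud = 81, S_dd = 32.4
Terminal payoffs (K − S): max(-105.5, 0) = 0, max(16, 0) = 16, max(64.6, 0) = 64.6
Node u (S = 135): continuation = 1/1.09·[0.5444·0.0000 + 0.4556·16.0000] = 6.6871; exercise value = 0.0000 ≤ continuation, so V_u = 6.6871
Node d (S = 54): continuation = 1/1.09·[0.5444·16.0000 + 0.4556·64.6000] = 34.9908; exercise value = 43.0000 > continuation, so V_d = 43.0000 (exercise)
Node 0 (S = 90): continuation = 1/1.09·[0.5444·6.6871 + 0.4556·43.0000] = 21.3116; exercise value = 7.0000 ≤ continuation, so V_0 = 21.3116

$21.31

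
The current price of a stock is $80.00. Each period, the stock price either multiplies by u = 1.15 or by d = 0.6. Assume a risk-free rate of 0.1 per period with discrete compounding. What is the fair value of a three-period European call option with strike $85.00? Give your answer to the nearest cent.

$20.70

Risk-neutral probability p = (1 + 0.1 − 0.6)/(1.15 − 0.6) = 0.5000/0.5500 = 0.9091
Terminal stock prices: S_uuu = 121.7, S_uud = 63.48, S_udd = 33.12, S_ddd = 17.28
Terminal payoffs (S − K): max(36.67, 0) = 36.67, max(-21.52, 0) = 0, max(-51.88, 0) = 0, max(-67.72, 0) = 0
Node uu (S = 105.8): V_uu = 1/1.1·[0.9091·36.6700 + 0.0909·0.0000] = 30.3058
Node ud (S = 55.2): V_ud = 1/1.1·[0.9091·0.0000 + 0.0909·0.0000] = 0.0000
Node dd (S = 28.8): V_dd = 1/1.1·[0.9091·0.0000 + 0.0909·0.0000] = 0.0000
Node u (S = 92): V_u = 1/1.1·[0.9091·30.3058 + 0.0909·0.0000] = 25.0461
Node d (S = 48): V_d = 1/1.1·[0.9091·0.0000 + 0.0909·0.0000] = 0.0000
Node 0 (S = 80): V_0 = 1/1.1·[0.9091·25.0461 + 0.0909·0.0000] = 20.6993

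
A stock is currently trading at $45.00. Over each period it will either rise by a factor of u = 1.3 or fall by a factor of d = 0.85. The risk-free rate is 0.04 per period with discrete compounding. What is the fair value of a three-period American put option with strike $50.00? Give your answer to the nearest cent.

Risk-neutral probability p = (1 + 0.04 − 0.85)/(1.3 − 0.85) = 0.1900/0.4500 = 0.4222
Terminal stock prices: S_uuu = 98.87, S_uud = 64.64, S_udd = 42.27, S_ddd = 27.64
Terminal payoffs (K − S): max(-48.87, 0) = 0, max(-14.64, 0) = 0, max(7.734, 0) = 7.734, max(22.36, 0) = 22.36
Node uu (S = 76.05): continuation = 1/1.04·[0.4222·0.0000 + 0.5778·0.0000] = 0.0000; exercise value = 0.0000 ≤ continuation, so V_uu = 0.0000
Node ud (S = 49.73): continuation = 1/1.04·[0.4222·0.0000 + 0.5778·7.7338] = 4.2965; exercise value = 0.2750 ≤ continuation, so V_ud = 4.2965
Node dd (S = 32.51): continuation = 1/1.04·[0.4222·7.7338 + 0.5778·22.3644] = 15.5644; exercise value = 17.4875 > continuation, so V_dd = 17.4875 (exercise)
Node u (S = 58.5): continuation = 1/1.04·[0.4222·0.0000 + 0.5778·4.2965] = 2.3870; exercise value = 0.0000 ≤ continuation, so V_u = 2.3870
Node d (S = 38.25): continuation = 1/1.04·[0.4222·4.2965 + 0.5778·17.4875] = 11.4596; exercise value = 11.7500 > continuation, so V_d = 11.7500 (exercise)
Node 0 (S = 45): continuation = 1/1.04·[0.4222·2.3870 + 0.5778·11.7500] = 7.4968; exercise value = 5.0000 ≤ continuation, so V_0 = 7.4968

$7.50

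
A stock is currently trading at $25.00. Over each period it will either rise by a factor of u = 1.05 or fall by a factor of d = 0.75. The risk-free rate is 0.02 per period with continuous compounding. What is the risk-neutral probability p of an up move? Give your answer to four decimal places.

p = 0.9007

Risk-neutral probability p = (e^0.02 − 0.75)/(1.05 − 0.75) = 0.2702/0.3000 = 0.9007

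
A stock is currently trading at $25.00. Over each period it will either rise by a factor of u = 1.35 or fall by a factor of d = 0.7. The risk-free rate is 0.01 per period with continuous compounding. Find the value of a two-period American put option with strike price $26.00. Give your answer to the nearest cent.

$4.98

Risk-neutral probability p = (e^0.01 − 0.7)/(1.35 − 0.7) = 0.3101/0.6500 = 0.4770
Terminal stock prices: S_uu = 45.56, S_ud = 23.62, S_dd = 12.25
Terminal payoffs (K − S): max(-19.56, 0) = 0, max(2.375, 0) = 2.375, max(13.75, 0) = 13.75
Node u (S = 33.75): continuation = e^(−0.01)·[0.4770·0.0000 + 0.5230·2.3750] = 1.2298; exercise value = 0.0000 ≤ continuation, so V_u = 1.2298
Node d (S = 17.5): continuation = e^(−0.01)·[0.4770·2.3750 + 0.5230·13.7500] = 8.2413; exercise value = 8.5000 > continuation, so V_d = 8.5000 (exercise)
Node 0 (S = 25): continuation = e^(−0.01)·[0.4770·1.2298 + 0.5230·8.5000] = 4.9820; exercise value = 1.0000 ≤ continuation, so V_0 = 4.9820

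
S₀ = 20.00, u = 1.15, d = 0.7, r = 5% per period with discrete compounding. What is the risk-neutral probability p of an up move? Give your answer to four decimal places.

p = 0.7778

Risk-neutral probability p = (1 + 0.05 − 0.7)/(1.15 − 0.7) = 0.3500/0.4500 = 0.7778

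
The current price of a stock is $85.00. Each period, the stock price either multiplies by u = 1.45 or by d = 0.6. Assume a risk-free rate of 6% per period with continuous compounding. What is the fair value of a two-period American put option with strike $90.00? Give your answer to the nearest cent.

$20.30

Risk-neutral probability p = (e^0.06 − 0.6)/(1.45 − 0.6) = 0.4618/0.8500 = 0.5433
Terminal stock prices: S_uu = 178.7, S_ud = 73.95, S_dd = 30.6
Terminal payoffs (K − S): max(-88.71, 0) = 0, max(16.05, 0) = 16.05, max(59.4, 0) = 59.4
Node u (S = 123.2): continuation = e^(−0.06)·[0.5433·0.0000 + 0.4567·16.0500] = 6.9026; exercise value = 0.0000 ≤ continuation, so V_u = 6.9026
Node d (S = 51): continuation = e^(−0.06)·[0.5433·16.0500 + 0.4567·59.4000] = 33.7588; exercise value = 39.0000 > continuation, so V_d = 39.0000 (exercise)
Node 0 (S = 85): continuation = e^(−0.06)·[0.5433·6.9026 + 0.4567·39.0000] = 20.3047; exercise value = 5.0000 ≤ continuation, so V_0 = 20.3047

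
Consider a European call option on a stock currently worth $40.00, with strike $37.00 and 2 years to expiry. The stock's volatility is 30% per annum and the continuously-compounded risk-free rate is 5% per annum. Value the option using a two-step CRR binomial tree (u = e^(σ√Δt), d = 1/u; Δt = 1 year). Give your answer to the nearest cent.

CRR parameters: u = e^(σ√Δt) = e^(0.3·√1) = 1.3499, d = 1/u = 0.7408
Per-period rate: rΔt = 0.05·1 = 0.05, so R = e^0.05 = 1.0513
Risk-neutral probability p = (e^0.05 − 0.7408)/(1.3499 − 0.7408) = 0.3105/0.6090 = 0.5097
Terminal stock prices: S_uu = 72.88, S_ud = 40, S_dd = 21.95
Terminal payoffs (S − K): max(35.88, 0) = 35.88, max(3, 0) = 3, max(-15.05, 0) = 0
Node u (S = 53.99): V_u = e^(−0.05)·[0.5097·35.8848 + 0.4903·3.0000] = 18.7989
Node d (S = 29.63): V_d = e^(−0.05)·[0.5097·3.0000 + 0.4903·0.0000] = 1.4546
Node 0 (S = 40): V_0 = e^(−0.05)·[0.5097·18.7989 + 0.4903·1.4546] = 9.7936

$9.79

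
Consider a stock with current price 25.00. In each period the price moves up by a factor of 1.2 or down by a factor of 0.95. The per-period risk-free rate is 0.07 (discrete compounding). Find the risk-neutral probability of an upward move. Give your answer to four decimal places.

p = 0.4800

Risk-neutral probability p = (1 + 0.07 − 0.95)/(1.2 − 0.95) = 0.1200/0.2500 = 0.4800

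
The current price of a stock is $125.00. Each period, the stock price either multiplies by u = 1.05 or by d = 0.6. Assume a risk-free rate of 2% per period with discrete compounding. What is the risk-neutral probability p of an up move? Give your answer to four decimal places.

Risk-neutral probability p = (1 + 0.02 − 0.6)/(1.05 − 0.6) = 0.4200/0.4500 = 0.9333

p = 0.9333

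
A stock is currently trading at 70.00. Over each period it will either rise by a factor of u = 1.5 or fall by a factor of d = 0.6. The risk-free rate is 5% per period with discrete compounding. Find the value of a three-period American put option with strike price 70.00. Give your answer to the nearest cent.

17.11

Risk-neutral probability p = (1 + 0.05 − 0.6)/(1.5 − 0.6) = 0.4500/0.9000 = 0.5000
Terminal stock prices: S_uuu = 236.2, S_uud = 94.5, S_udd = 37.8, S_ddd = 15.12
Terminal payoffs (K − S): max(-166.2, 0) = 0, max(-24.5, 0) = 0, max(32.2, 0) = 32.2, max(54.88, 0) = 54.88
Node uu (S = 157.5): continuation = 1/1.05·[0.5000·0.0000 + 0.5000·0.0000] = 0.0000; exercise value = 0.0000 ≤ continuation, so V_uu = 0.0000
Node ud (S = 63): continuation = 1/1.05·[0.5000·0.0000 + 0.5000·32.2000] = 15.3333; exercise value = 7.0000 ≤ continuation, so V_ud = 15.3333
Node dd (S = 25.2): continuation = 1/1.05·[0.5000·32.2000 + 0.5000·54.8800] = 41.4667; exercise value = 44.8000 > continuation, so V_dd = 44.8000 (exercise)
Node u (S = 105): continuation = 1/1.05·[0.5000·0.0000 + 0.5000·15.3333] = 7.3016; exercise value = 0.0000 ≤ continuation, so V_u = 7.3016
Node d (S = 42): continuation = 1/1.05·[0.5000·15.3333 + 0.5000·44.8000] = 28.6349; exercise value = 28.0000 ≤ continuation, so V_d = 28.6349
Node 0 (S = 70): continuation = 1/1.05·[0.5000·7.3016 + 0.5000·28.6349] = 17.1126; exercise value = 0.0000 ≤ continuation, so V_0 = 17.1126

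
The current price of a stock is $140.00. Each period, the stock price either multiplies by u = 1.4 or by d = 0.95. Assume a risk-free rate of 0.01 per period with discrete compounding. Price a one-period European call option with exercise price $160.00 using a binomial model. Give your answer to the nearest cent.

Risk-neutral probability p = (1 + 0.01 − 0.95)/(1.4 − 0.95) = 0.0600/0.4500 = 0.1333
Terminal stock prices: S_u = 196, S_d = 133
Terminal payoffs (S − K): max(36, 0) = 36, max(-27, 0) = 0
Node 0 (S = 140): V_0 = 1/1.01·[0.1333·36.0000 + 0.8667·0.0000] = 4.7525

$4.75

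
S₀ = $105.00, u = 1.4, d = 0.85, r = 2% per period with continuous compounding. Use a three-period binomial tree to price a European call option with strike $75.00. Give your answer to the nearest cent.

$37.63

Risk-neutral probability p = (e^0.02 − 0.85)/(1.4 − 0.85) = 0.1702/0.5500 = 0.3095
Terminal stock prices: S_uuu = 288.1, S_uud = 174.9, S_udd = 106.2, S_ddd = 64.48
Terminal payoffs (S − K): max(213.1, 0) = 213.1, max(99.93, 0) = 99.93, max(31.21, 0) = 31.21, max(-10.52, 0) = 0
Node uu (S = 205.8): V_uu = e^(−0.02)·[0.3095·213.1200 + 0.6905·99.9300] = 132.2851
Node ud (S = 125): V_ud = e^(−0.02)·[0.3095·99.9300 + 0.6905·31.2075] = 51.4351
Node dd (S = 75.86): V_dd = e^(−0.02)·[0.3095·31.2075 + 0.6905·0.0000] = 9.4661
Node u (S = 147): V_u = e^(−0.02)·[0.3095·132.2851 + 0.6905·51.4351] = 74.9408
Node d (S = 89.25): V_d = e^(−0.02)·[0.3095·51.4351 + 0.6905·9.4661] = 22.0091
Node 0 (S = 105): V_0 = e^(−0.02)·[0.3095·74.9408 + 0.6905·22.0091] = 37.6290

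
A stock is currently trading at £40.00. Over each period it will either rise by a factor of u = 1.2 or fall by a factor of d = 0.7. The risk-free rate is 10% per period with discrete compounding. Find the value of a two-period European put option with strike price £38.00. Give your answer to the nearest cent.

Risk-neutral probability p = (1 + 0.1 − 0.7)/(1.2 − 0.7) = 0.4000/0.5000 = 0.8000
Terminal stock prices: S_uu = 57.6, S_ud = 33.6, S_dd = 19.6
Terminal payoffs (K − S): max(-19.6, 0) = 0, max(4.4, 0) = 4.4, max(18.4, 0) = 18.4
Node u (S = 48): V_u = 1/1.1·[0.8000·0.0000 + 0.2000·4.4000] = 0.8000
Node d (S = 28): V_d = 1/1.1·[0.8000·4.4000 + 0.2000·18.4000] = 6.5455
Node 0 (S = 40): V_0 = 1/1.1·[0.8000·0.8000 + 0.2000·6.5455] = 1.7719

£1.77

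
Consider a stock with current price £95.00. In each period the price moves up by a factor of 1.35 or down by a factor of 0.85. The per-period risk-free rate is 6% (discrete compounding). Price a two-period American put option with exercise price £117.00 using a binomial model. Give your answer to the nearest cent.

Risk-neutral probability p = (1 + 0.06 − 0.85)/(1.35 − 0.85) = 0.2100/0.5000 = 0.4200
Terminal stock prices: S_uu = 173.1, S_ud = 109, S_dd = 68.64
Terminal payoffs (K − S): max(-56.14, 0) = 0, max(7.987, 0) = 7.987, max(48.36, 0) = 48.36
Node u (S = 128.2): continuation = 1/1.06·[0.4200·0.0000 + 0.5800·7.9875] = 4.3705; exercise value = 0.0000 ≤ continuation, so V_u = 4.3705
Node d (S = 80.75): continuation = 1/1.06·[0.4200·7.9875 + 0.5800·48.3625] = 29.6274; exercise value = 36.2500 > continuation, so V_d = 36.2500 (exercise)
Node 0 (S = 95): continuation = 1/1.06·[0.4200·4.3705 + 0.5800·36.2500] = 21.5666; exercise value = 22.0000 > continuation, so V_0 = 22.0000 (exercise)

£22.00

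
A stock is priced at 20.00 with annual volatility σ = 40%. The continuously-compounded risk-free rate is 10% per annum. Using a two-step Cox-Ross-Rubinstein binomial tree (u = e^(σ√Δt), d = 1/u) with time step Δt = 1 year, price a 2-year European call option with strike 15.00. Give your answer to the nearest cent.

CRR parameters: u = e^(σ√Δt) = e^(0.4·√1) = 1.4918, d = 1/u = 0.6703
Per-period rate: rΔt = 0.1·1 = 0.1, so R = e^0.1 = 1.1052
Risk-neutral probability p = (e^0.1 − 0.6703)/(1.4918 − 0.6703) = 0.4349/0.8215 = 0.5293
Terminal stock prices: S_uu = 44.51, S_ud = 20, S_dd = 8.987
Terminal payoffs (S − K): max(29.51, 0) = 29.51, max(5, 0) = 5, max(-6.013, 0) = 0
Node u (S = 29.84): V_u = e^(−0.1)·[0.5293·29.5108 + 0.4707·5.0000] = 16.2639
Node d (S = 13.41): V_d = e^(−0.1)·[0.5293·5.0000 + 0.4707·0.0000] = 2.3948
Node 0 (S = 20): V_0 = e^(−0.1)·[0.5293·16.2639 + 0.4707·2.3948] = 8.8097

8.81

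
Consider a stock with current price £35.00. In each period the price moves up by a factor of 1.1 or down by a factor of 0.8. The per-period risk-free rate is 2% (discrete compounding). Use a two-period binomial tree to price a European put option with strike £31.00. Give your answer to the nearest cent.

Risk-neutral probability p = (1 + 0.02 − 0.8)/(1.1 − 0.8) = 0.2200/0.3000 = 0.7333
Terminal stock prices: S_uu = 42.35, S_ud = 30.8, S_dd = 22.4
Terminal payoffs (K − S): max(-11.35, 0) = 0, max(0.2, 0) = 0.2, max(8.6, 0) = 8.6
Node u (S = 38.5): V_u = 1/1.02·[0.7333·0.0000 + 0.2667·0.2000] = 0.0523
Node d (S = 28): V_d = 1/1.02·[0.7333·0.2000 + 0.2667·8.6000] = 2.3922
Node 0 (S = 35): V_0 = 1/1.02·[0.7333·0.0523 + 0.2667·2.3922] = 0.6630

£0.66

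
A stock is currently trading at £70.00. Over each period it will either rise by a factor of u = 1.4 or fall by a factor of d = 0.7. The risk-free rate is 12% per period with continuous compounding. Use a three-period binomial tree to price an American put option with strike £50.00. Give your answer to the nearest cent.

Risk-neutral probability p = (e^0.12 − 0.7)/(1.4 − 0.7) = 0.4275/0.7000 = 0.6107
Terminal stock prices: S_uuu = 192.1, S_uud = 96.04, S_udd = 48.02, S_ddd = 24.01
Terminal payoffs (K − S): max(-142.1, 0) = 0, max(-46.04, 0) = 0, max(1.98, 0) = 1.98, max(25.99, 0) = 25.99
Node uu (S = 137.2): continuation = e^(−0.12)·[0.6107·0.0000 + 0.3893·0.0000] = 0.0000; exercise value = 0.0000 ≤ continuation, so V_uu = 0.0000
Node ud (S = 68.6): continuation = e^(−0.12)·[0.6107·0.0000 + 0.3893·1.9800] = 0.6836; exercise value = 0.0000 ≤ continuation, so V_ud = 0.6836
Node dd (S = 34.3): continuation = e^(−0.12)·[0.6107·1.9800 + 0.3893·25.9900] = 10.0460; exercise value = 15.7000 > continuation, so V_dd = 15.7000 (exercise)
Node u (S = 98): continuation = e^(−0.12)·[0.6107·0.0000 + 0.3893·0.6836] = 0.2360; exercise value = 0.0000 ≤ continuation, so V_u = 0.2360
Node d (S = 49): continuation = e^(−0.12)·[0.6107·0.6836 + 0.3893·15.7000] = 5.7910; exercise value = 1.0000 ≤ continuation, so V_d = 5.7910
Node 0 (S = 70): continuation = e^(−0.12)·[0.6107·0.2360 + 0.3893·5.7910] = 2.1273; exercise value = 0.0000 ≤ continuation, so V_0 = 2.1273

£2.13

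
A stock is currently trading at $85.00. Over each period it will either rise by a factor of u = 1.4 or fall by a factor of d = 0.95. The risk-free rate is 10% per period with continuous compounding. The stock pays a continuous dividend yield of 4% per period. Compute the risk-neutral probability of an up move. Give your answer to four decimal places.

p = 0.2485

Per-period risk-free factor R = e^0.1 = 1.1052; dividend-adjusted growth = e^(0.1−0.04) = 1.0618.
Risk-neutral probability p = (1.0618 − 0.95)/(1.4 − 0.95) = 0.1118/0.4500 = 0.2485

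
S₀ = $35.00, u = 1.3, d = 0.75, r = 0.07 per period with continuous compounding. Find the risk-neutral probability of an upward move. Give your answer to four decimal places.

p = 0.5864

Risk-neutral probability p = (e^0.07 − 0.75)/(1.3 − 0.75) = 0.3225/0.5500 = 0.5864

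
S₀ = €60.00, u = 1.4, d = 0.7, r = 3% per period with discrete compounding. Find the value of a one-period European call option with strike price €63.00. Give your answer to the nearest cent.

€9.61

Risk-neutral probability p = (1 + 0.03 − 0.7)/(1.4 − 0.7) = 0.3300/0.7000 = 0.4714
Terminal stock prices: S_u = 84, S_d = 42
Terminal payoffs (S − K): max(21, 0) = 21, max(-21, 0) = 0
Node 0 (S = 60): V_0 = 1/1.03·[0.4714·21.0000 + 0.5286·0.0000] = 9.6117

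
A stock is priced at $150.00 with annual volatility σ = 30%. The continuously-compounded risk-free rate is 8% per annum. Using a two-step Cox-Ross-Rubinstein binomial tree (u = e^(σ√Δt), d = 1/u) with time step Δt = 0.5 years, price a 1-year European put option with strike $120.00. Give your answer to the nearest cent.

$4.22

CRR parameters: u = e^(σ√Δt) = e^(0.3·√0.5) = 1.2363, d = 1/u = 0.8089
Per-period rate: rΔt = 0.08·0.5 = 0.04, so R = e^0.04 = 1.0408
Risk-neutral probability p = (e^0.04 − 0.8089)/(1.2363 − 0.8089) = 0.2320/0.4275 = 0.5426
Terminal stock prices: S_uu = 229.3, S_ud = 150, S_dd = 98.14
Terminal payoffs (K − S): max(-109.3, 0) = 0, max(-30, 0) = 0, max(21.86, 0) = 21.86
Node u (S = 185.4): V_u = e^(−0.04)·[0.5426·0.0000 + 0.4574·0.0000] = 0.0000
Node d (S = 121.3): V_d = e^(−0.04)·[0.5426·0.0000 + 0.4574·21.8623] = 9.6069
Node 0 (S = 150): V_0 = e^(−0.04)·[0.5426·0.0000 + 0.4574·9.6069] = 4.2215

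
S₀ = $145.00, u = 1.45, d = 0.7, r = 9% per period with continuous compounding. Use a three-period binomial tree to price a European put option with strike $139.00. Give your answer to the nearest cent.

Risk-neutral probability p = (e^0.09 − 0.7)/(1.45 − 0.7) = 0.3942/0.7500 = 0.5256
Terminal stock prices: S_uuu = 442.1, S_uud = 213.4, S_udd = 103, S_ddd = 49.73
Terminal payoffs (K − S): max(-303.1, 0) = 0, max(-74.4, 0) = 0, max(35.98, 0) = 35.98, max(89.27, 0) = 89.27
Node uu (S = 304.9): V_uu = e^(−0.09)·[0.5256·0.0000 + 0.4744·0.0000] = 0.0000
Node ud (S = 147.2): V_ud = e^(−0.09)·[0.5256·0.0000 + 0.4744·35.9775] = 15.5999
Node dd (S = 71.05): V_dd = e^(−0.09)·[0.5256·35.9775 + 0.4744·89.2650] = 55.9864
Node u (S = 210.2): V_u = e^(−0.09)·[0.5256·0.0000 + 0.4744·15.5999] = 6.7641
Node d (S = 101.5): V_d = e^(−0.09)·[0.5256·15.5999 + 0.4744·55.9864] = 31.7688
Node 0 (S = 145): V_0 = e^(−0.09)·[0.5256·6.7641 + 0.4744·31.7688] = 17.0240

$17.02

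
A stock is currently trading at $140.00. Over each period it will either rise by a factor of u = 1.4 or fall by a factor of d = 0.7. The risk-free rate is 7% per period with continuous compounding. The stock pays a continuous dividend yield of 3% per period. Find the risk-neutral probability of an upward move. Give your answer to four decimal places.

Per-period risk-free factor R = e^0.07 = 1.0725; dividend-adjusted growth = e^(0.07−0.03) = 1.0408.
Risk-neutral probability p = (1.0408 − 0.7)/(1.4 − 0.7) = 0.3408/0.7000 = 0.4869

p = 0.4869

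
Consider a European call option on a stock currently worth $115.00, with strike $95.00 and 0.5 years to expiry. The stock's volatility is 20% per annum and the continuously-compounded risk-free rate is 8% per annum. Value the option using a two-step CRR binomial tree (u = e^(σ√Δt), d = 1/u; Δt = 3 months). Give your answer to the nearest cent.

$23.87

CRR parameters: u = e^(σ√Δt) = e^(0.2·√0.25) = 1.1052, d = 1/u = 0.9048
Per-period rate: rΔt = 0.08·0.25 = 0.02, so R = e^0.02 = 1.0202
Risk-neutral probability p = (e^0.02 − 0.9048)/(1.1052 − 0.9048) = 0.1154/0.2003 = 0.5759
Terminal stock prices: S_uu = 140.5, S_ud = 115, S_dd = 94.15
Terminal payoffs (S − K): max(45.46, 0) = 45.46, max(20, 0) = 20, max(-0.846, 0) = 0
Node u (S = 127.1): V_u = e^(−0.02)·[0.5759·45.4613 + 0.4241·20.0000] = 33.9758
Node d (S = 104.1): V_d = e^(−0.02)·[0.5759·20.0000 + 0.4241·0.0000] = 11.2891
Node 0 (S = 115): V_0 = e^(−0.02)·[0.5759·33.9758 + 0.4241·11.2891] = 23.8712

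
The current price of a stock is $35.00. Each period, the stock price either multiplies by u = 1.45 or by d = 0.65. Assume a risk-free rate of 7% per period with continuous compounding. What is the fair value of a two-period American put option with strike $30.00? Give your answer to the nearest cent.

$3.19

Risk-neutral probability p = (e^0.07 − 0.65)/(1.45 − 0.65) = 0.4225/0.8000 = 0.5281
Terminal stock prices: S_uu = 73.59, S_ud = 32.99, S_dd = 14.79
Terminal payoffs (K − S): max(-43.59, 0) = 0, max(-2.988, 0) = 0, max(15.21, 0) = 15.21
Node u (S = 50.75): continuation = e^(−0.07)·[0.5281·0.0000 + 0.4719·0.0000] = 0.0000; exercise value = 0.0000 ≤ continuation, so V_u = 0.0000
Node d (S = 22.75): continuation = e^(−0.07)·[0.5281·0.0000 + 0.4719·15.2125] = 6.6929; exercise value = 7.2500 > continuation, so V_d = 7.2500 (exercise)
Node 0 (S = 35): continuation = e^(−0.07)·[0.5281·0.0000 + 0.4719·7.2500] = 3.1897; exercise value = 0.0000 ≤ continuation, so V_0 = 3.1897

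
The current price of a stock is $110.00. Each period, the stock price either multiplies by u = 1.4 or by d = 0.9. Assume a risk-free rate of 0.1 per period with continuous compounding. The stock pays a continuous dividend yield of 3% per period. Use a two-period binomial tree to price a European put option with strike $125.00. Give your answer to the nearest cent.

$12.61

Per-period risk-free factor R = e^0.1 = 1.1052; dividend-adjusted growth = e^(0.1−0.03) = 1.0725.
Risk-neutral probability p = (1.0725 − 0.9)/(1.4 − 0.9) = 0.1725/0.5000 = 0.3450
Terminal stock prices: S_uu = 215.6, S_ud = 138.6, S_dd = 89.1
Terminal payoffs (K − S): max(-90.6, 0) = 0, max(-13.6, 0) = 0, max(35.9, 0) = 35.9
Node u (S = 154): V_u = e^(−0.1)·[0.3450·0.0000 + 0.6550·0.0000] = 0.0000
Node d (S = 99): V_d = e^(−0.1)·[0.3450·0.0000 + 0.6550·35.9000] = 21.2763
Node 0 (S = 110): V_0 = e^(−0.1)·[0.3450·0.0000 + 0.6550·21.2763] = 12.6095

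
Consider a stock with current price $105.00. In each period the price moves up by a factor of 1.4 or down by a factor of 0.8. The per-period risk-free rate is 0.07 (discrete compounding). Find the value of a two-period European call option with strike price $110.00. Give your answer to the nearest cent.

$20.23

Risk-neutral probability p = (1 + 0.07 − 0.8)/(1.4 − 0.8) = 0.2700/0.6000 = 0.4500
Terminal stock prices: S_uu = 205.8, S_ud = 117.6, S_dd = 67.2
Terminal payoffs (S − K): max(95.8, 0) = 95.8, max(7.6, 0) = 7.6, max(-42.8, 0) = 0
Node u (S = 147): V_u = 1/1.07·[0.4500·95.8000 + 0.5500·7.6000] = 44.1963
Node d (S = 84): V_d = 1/1.07·[0.4500·7.6000 + 0.5500·0.0000] = 3.1963
Node 0 (S = 105): V_0 = 1/1.07·[0.4500·44.1963 + 0.5500·3.1963] = 20.2302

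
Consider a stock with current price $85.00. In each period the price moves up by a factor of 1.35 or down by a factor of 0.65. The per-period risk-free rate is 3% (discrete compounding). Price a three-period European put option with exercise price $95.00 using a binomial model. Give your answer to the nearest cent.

$20.75

Risk-neutral probability p = (1 + 0.03 − 0.65)/(1.35 − 0.65) = 0.3800/0.7000 = 0.5429
Terminal stock prices: S_uuu = 209.1, S_uud = 100.7, S_udd = 48.48, S_ddd = 23.34
Terminal payoffs (K − S): max(-114.1, 0) = 0, max(-5.693, 0) = 0, max(46.52, 0) = 46.52, max(71.66, 0) = 71.66
Node uu (S = 154.9): V_uu = 1/1.03·[0.5429·0.0000 + 0.4571·0.0000] = 0.0000
Node ud (S = 74.59): V_ud = 1/1.03·[0.5429·0.0000 + 0.4571·46.5181] = 20.6460
Node dd (S = 35.91): V_dd = 1/1.03·[0.5429·46.5181 + 0.4571·71.6569] = 56.3205
Node u (S = 114.8): V_u = 1/1.03·[0.5429·0.0000 + 0.4571·20.6460] = 9.1633
Node d (S = 55.25): V_d = 1/1.03·[0.5429·20.6460 + 0.4571·56.3205] = 35.8780
Node 0 (S = 85): V_0 = 1/1.03·[0.5429·9.1633 + 0.4571·35.8780] = 20.7532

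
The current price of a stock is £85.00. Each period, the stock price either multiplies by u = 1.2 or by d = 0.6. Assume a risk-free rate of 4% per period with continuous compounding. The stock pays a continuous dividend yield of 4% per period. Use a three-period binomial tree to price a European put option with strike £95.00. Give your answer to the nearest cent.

Per-period risk-free factor R = e^0.04 = 1.0408; dividend-adjusted growth = e^(0.04−0.04) = 1.0000.
Risk-neutral probability p = (1.0000 − 0.6)/(1.2 − 0.6) = 0.4000/0.6000 = 0.6667
Terminal stock prices: S_uuu = 146.9, S_uud = 73.44, S_udd = 36.72, S_ddd = 18.36
Terminal payoffs (K − S): max(-51.88, 0) = 0, max(21.56, 0) = 21.56, max(58.28, 0) = 58.28, max(76.64, 0) = 76.64
Node uu (S = 122.4): V_uu = e^(−0.04)·[0.6667·0.0000 + 0.3333·21.5600] = 6.9049
Node ud (S = 61.2): V_ud = e^(−0.04)·[0.6667·21.5600 + 0.3333·58.2800] = 32.4747
Node dd (S = 30.6): V_dd = e^(−0.04)·[0.6667·58.2800 + 0.3333·76.6400] = 61.8748
Node u (S = 102): V_u = e^(−0.04)·[0.6667·6.9049 + 0.3333·32.4747] = 14.8232
Node d (S = 51): V_d = e^(−0.04)·[0.6667·32.4747 + 0.3333·61.8748] = 40.6171
Node 0 (S = 85): V_0 = e^(−0.04)·[0.6667·14.8232 + 0.3333·40.6171] = 22.5028

£22.50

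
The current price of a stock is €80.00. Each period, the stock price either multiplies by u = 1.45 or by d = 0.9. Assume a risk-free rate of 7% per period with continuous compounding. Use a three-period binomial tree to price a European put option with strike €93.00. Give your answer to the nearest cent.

Risk-neutral probability p = (e^0.07 − 0.9)/(1.45 − 0.9) = 0.1725/0.5500 = 0.3137
Terminal stock prices: S_uuu = 243.9, S_uud = 151.4, S_udd = 93.96, S_ddd = 58.32
Terminal payoffs (K − S): max(-150.9, 0) = 0, max(-58.38, 0) = 0, max(-0.96, 0) = 0, max(34.68, 0) = 34.68
Node uu (S = 168.2): V_uu = e^(−0.07)·[0.3137·0.0000 + 0.6863·0.0000] = 0.0000
Node ud (S = 104.4): V_ud = e^(−0.07)·[0.3137·0.0000 + 0.6863·0.0000] = 0.0000
Node dd (S = 64.8): V_dd = e^(−0.07)·[0.3137·0.0000 + 0.6863·34.6800] = 22.1934
Node u (S = 116): V_u = e^(−0.07)·[0.3137·0.0000 + 0.6863·0.0000] = 0.0000
Node d (S = 72): V_d = e^(−0.07)·[0.3137·0.0000 + 0.6863·22.1934] = 14.2026
Node 0 (S = 80): V_0 = e^(−0.07)·[0.3137·0.0000 + 0.6863·14.2026] = 9.0889

€9.09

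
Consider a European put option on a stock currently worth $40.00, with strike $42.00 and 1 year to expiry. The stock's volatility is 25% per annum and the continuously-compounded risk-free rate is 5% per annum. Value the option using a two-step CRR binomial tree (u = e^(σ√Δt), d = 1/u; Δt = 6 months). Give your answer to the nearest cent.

$3.91

CRR parameters: u = e^(σ√Δt) = e^(0.25·√0.5) = 1.1934, d = 1/u = 0.8380
Per-period rate: rΔt = 0.05·0.5 = 0.025, so R = e^0.025 = 1.0253
Risk-neutral probability p = (e^0.025 − 0.8380)/(1.1934 − 0.8380) = 0.1873/0.3554 = 0.5272
Terminal stock prices: S_uu = 56.96, S_ud = 40, S_dd = 28.09
Terminal payoffs (K − S): max(-14.96, 0) = 0, max(2, 0) = 2, max(13.91, 0) = 13.91
Node u (S = 47.73): V_u = e^(−0.025)·[0.5272·0.0000 + 0.4728·2.0000] = 0.9223
Node d (S = 33.52): V_d = e^(−0.025)·[0.5272·2.0000 + 0.4728·13.9125] = 7.4443
Node 0 (S = 40): V_0 = e^(−0.025)·[0.5272·0.9223 + 0.4728·7.4443] = 3.9074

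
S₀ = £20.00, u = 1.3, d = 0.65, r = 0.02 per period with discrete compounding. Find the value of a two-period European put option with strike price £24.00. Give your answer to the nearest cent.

Risk-neutral probability p = (1 + 0.02 − 0.65)/(1.3 − 0.65) = 0.3700/0.6500 = 0.5692
Terminal stock prices: S_uu = 33.8, S_ud = 16.9, S_dd = 8.45
Terminal payoffs (K − S): max(-9.8, 0) = 0, max(7.1, 0) = 7.1, max(15.55, 0) = 15.55
Node u (S = 26): V_u = 1/1.02·[0.5692·0.0000 + 0.4308·7.1000] = 2.9985
Node d (S = 13): V_d = 1/1.02·[0.5692·7.1000 + 0.4308·15.5500] = 10.5294
Node 0 (S = 20): V_0 = 1/1.02·[0.5692·2.9985 + 0.4308·10.5294] = 6.1202

£6.12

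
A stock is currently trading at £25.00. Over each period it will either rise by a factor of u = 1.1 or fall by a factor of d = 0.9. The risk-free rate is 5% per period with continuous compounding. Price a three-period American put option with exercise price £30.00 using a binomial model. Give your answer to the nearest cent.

Risk-neutral probability p = (e^0.05 − 0.9)/(1.1 − 0.9) = 0.1513/0.2000 = 0.7564
Terminal stock prices: S_uuu = 33.28, S_uud = 27.23, S_udd = 22.28, S_ddd = 18.23
Terminal payoffs (K − S): max(-3.275, 0) = 0, max(2.775, 0) = 2.775, max(7.725, 0) = 7.725, max(11.77, 0) = 11.77
Node uu (S = 30.25): continuation = e^(−0.05)·[0.7564·0.0000 + 0.2436·2.7750] = 0.6431; exercise value = 0.0000 ≤ continuation, so V_uu = 0.6431
Node ud (S = 24.75): continuation = e^(−0.05)·[0.7564·2.7750 + 0.2436·7.7250] = 3.7869; exercise value = 5.2500 > continuation, so V_ud = 5.2500 (exercise)
Node dd (S = 20.25): continuation = e^(−0.05)·[0.7564·7.7250 + 0.2436·11.7750] = 8.2869; exercise value = 9.7500 > continuation, so V_dd = 9.7500 (exercise)
Node u (S = 27.5): continuation = e^(−0.05)·[0.7564·0.6431 + 0.2436·5.2500] = 1.6795; exercise value = 2.5000 > continuation, so V_u = 2.5000 (exercise)
Node d (S = 22.5): continuation = e^(−0.05)·[0.7564·5.2500 + 0.2436·9.7500] = 6.0369; exercise value = 7.5000 > continuation, so V_d = 7.5000 (exercise)
Node 0 (S = 25): continuation = e^(−0.05)·[0.7564·2.5000 + 0.2436·7.5000] = 3.5369; exercise value = 5.0000 > continuation, so V_0 = 5.0000 (exercise)

£5.00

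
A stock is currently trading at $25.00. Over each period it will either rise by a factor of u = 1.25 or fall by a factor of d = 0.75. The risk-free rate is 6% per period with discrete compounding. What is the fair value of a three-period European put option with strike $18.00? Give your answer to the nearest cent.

Risk-neutral probability p = (1 + 0.06 − 0.75)/(1.25 − 0.75) = 0.3100/0.5000 = 0.6200
Terminal stock prices: S_uuu = 48.83, S_uud = 29.3, S_udd = 17.58, S_ddd = 10.55
Terminal payoffs (K − S): max(-30.83, 0) = 0, max(-11.3, 0) = 0, max(0.4219, 0) = 0.4219, max(7.453, 0) = 7.453
Node uu (S = 39.06): V_uu = 1/1.06·[0.6200·0.0000 + 0.3800·0.0000] = 0.0000
Node ud (S = 23.44): V_ud = 1/1.06·[0.6200·0.0000 + 0.3800·0.4219] = 0.1512
Node dd (S = 14.06): V_dd = 1/1.06·[0.6200·0.4219 + 0.3800·7.4531] = 2.9186
Node u (S = 31.25): V_u = 1/1.06·[0.6200·0.0000 + 0.3800·0.1512] = 0.0542
Node d (S = 18.75): V_d = 1/1.06·[0.6200·0.1512 + 0.3800·2.9186] = 1.1348
Node 0 (S = 25): V_0 = 1/1.06·[0.6200·0.0542 + 0.3800·1.1348] = 0.4385

$0.44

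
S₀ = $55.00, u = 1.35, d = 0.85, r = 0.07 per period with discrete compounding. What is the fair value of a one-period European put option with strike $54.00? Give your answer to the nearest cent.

Risk-neutral probability p = (1 + 0.07 − 0.85)/(1.35 − 0.85) = 0.2200/0.5000 = 0.4400
Terminal stock prices: S_u = 74.25, S_d = 46.75
Terminal payoffs (K − S): max(-20.25, 0) = 0, max(7.25, 0) = 7.25
Node 0 (S = 55): V_0 = 1/1.07·[0.4400·0.0000 + 0.5600·7.2500] = 3.7944

$3.79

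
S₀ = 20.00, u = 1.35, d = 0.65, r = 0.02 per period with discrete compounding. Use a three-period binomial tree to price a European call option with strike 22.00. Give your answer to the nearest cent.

4.42

Risk-neutral probability p = (1 + 0.02 − 0.65)/(1.35 − 0.65) = 0.3700/0.7000 = 0.5286
Terminal stock prices: S_uuu = 49.21, S_uud = 23.69, S_udd = 11.41, S_ddd = 5.492
Terminal payoffs (S − K): max(27.21, 0) = 27.21, max(1.693, 0) = 1.693, max(-10.59, 0) = 0, max(-16.51, 0) = 0
Node uu (S = 36.45): V_uu = 1/1.02·[0.5286·27.2075 + 0.4714·1.6925] = 14.8814
Node ud (S = 17.55): V_ud = 1/1.02·[0.5286·1.6925 + 0.4714·0.0000] = 0.8771
Node dd (S = 8.45): V_dd = 1/1.02·[0.5286·0.0000 + 0.4714·0.0000] = 0.0000
Node u (S = 27): V_u = 1/1.02·[0.5286·14.8814 + 0.4714·0.8771] = 8.1170
Node d (S = 13): V_d = 1/1.02·[0.5286·0.8771 + 0.4714·0.0000] = 0.4545
Node 0 (S = 20): V_0 = 1/1.02·[0.5286·8.1170 + 0.4714·0.4545] = 4.4164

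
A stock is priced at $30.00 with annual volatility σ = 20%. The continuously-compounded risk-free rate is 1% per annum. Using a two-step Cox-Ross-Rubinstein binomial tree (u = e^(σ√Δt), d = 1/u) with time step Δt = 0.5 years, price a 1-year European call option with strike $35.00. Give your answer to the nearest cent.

CRR parameters: u = e^(σ√Δt) = e^(0.2·√0.5) = 1.1519, d = 1/u = 0.8681
Per-period rate: rΔt = 0.01·0.5 = 0.005, so R = e^0.005 = 1.0050
Risk-neutral probability p = (e^0.005 − 0.8681)/(1.1519 − 0.8681) = 0.1369/0.2838 = 0.4824
Terminal stock prices: S_uu = 39.81, S_ud = 30, S_dd = 22.61
Terminal payoffs (S − K): max(4.807, 0) = 4.807, max(-5, 0) = 0, max(-12.39, 0) = 0
Node u (S = 34.56): V_u = e^(−0.005)·[0.4824·4.8069 + 0.5176·0.0000] = 2.3071
Node d (S = 26.04): V_d = e^(−0.005)·[0.4824·0.0000 + 0.5176·0.0000] = 0.0000
Node 0 (S = 30): V_0 = e^(−0.005)·[0.4824·2.3071 + 0.5176·0.0000] = 1.1073

$1.11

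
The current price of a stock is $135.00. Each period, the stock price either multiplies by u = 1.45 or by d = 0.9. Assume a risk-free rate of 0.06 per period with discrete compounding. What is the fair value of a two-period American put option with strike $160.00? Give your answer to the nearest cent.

Risk-neutral probability p = (1 + 0.06 − 0.9)/(1.45 − 0.9) = 0.1600/0.5500 = 0.2909
Terminal stock prices: S_uu = 283.8, S_ud = 176.2, S_dd = 109.4
Terminal payoffs (K − S): max(-123.8, 0) = 0, max(-16.18, 0) = 0, max(50.65, 0) = 50.65
Node u (S = 195.8): continuation = 1/1.06·[0.2909·0.0000 + 0.7091·0.0000] = 0.0000; exercise value = 0.0000 ≤ continuation, so V_u = 0.0000
Node d (S = 121.5): continuation = 1/1.06·[0.2909·0.0000 + 0.7091·50.6500] = 33.8825; exercise value = 38.5000 > continuation, so V_d = 38.5000 (exercise)
Node 0 (S = 135): continuation = 1/1.06·[0.2909·0.0000 + 0.7091·38.5000] = 25.7547; exercise value = 25.0000 ≤ continuation, so V_0 = 25.7547

$25.75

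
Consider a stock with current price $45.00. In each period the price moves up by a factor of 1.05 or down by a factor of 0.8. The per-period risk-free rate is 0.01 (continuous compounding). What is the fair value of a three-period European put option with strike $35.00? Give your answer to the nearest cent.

$0.34

Risk-neutral probability p = (e^0.01 − 0.8)/(1.05 − 0.8) = 0.2101/0.2500 = 0.8402
Terminal stock prices: S_uuu = 52.09, S_uud = 39.69, S_udd = 30.24, S_ddd = 23.04
Terminal payoffs (K − S): max(-17.09, 0) = 0, max(-4.69, 0) = 0, max(4.76, 0) = 4.76, max(11.96, 0) = 11.96
Node uu (S = 49.61): V_uu = e^(−0.01)·[0.8402·0.0000 + 0.1598·0.0000] = 0.0000
Node ud (S = 37.8): V_ud = e^(−0.01)·[0.8402·0.0000 + 0.1598·4.7600] = 0.7531
Node dd (S = 28.8): V_dd = e^(−0.01)·[0.8402·4.7600 + 0.1598·11.9600] = 5.8517
Node u (S = 47.25): V_u = e^(−0.01)·[0.8402·0.0000 + 0.1598·0.7531] = 0.1191
Node d (S = 36): V_d = e^(−0.01)·[0.8402·0.7531 + 0.1598·5.8517] = 1.5522
Node 0 (S = 45): V_0 = e^(−0.01)·[0.8402·0.1191 + 0.1598·1.5522] = 0.3447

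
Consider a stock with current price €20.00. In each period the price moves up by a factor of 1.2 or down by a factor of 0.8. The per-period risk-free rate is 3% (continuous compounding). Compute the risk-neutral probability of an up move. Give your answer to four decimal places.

Risk-neutral probability p = (e^0.03 − 0.8)/(1.2 − 0.8) = 0.2305/0.4000 = 0.5761

p = 0.5761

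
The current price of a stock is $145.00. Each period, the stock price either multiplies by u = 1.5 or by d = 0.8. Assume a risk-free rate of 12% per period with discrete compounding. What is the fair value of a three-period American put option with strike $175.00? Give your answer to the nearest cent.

$32.03

Risk-neutral probability p = (1 + 0.12 − 0.8)/(1.5 − 0.8) = 0.3200/0.7000 = 0.4571
Terminal stock prices: S_uuu = 489.4, S_uud = 261, S_udd = 139.2, S_ddd = 74.24
Terminal payoffs (K − S): max(-314.4, 0) = 0, max(-86, 0) = 0, max(35.8, 0) = 35.8, max(100.8, 0) = 100.8
Node uu (S = 326.2): continuation = 1/1.12·[0.4571·0.0000 + 0.5429·0.0000] = 0.0000; exercise value = 0.0000 ≤ continuation, so V_uu = 0.0000
Node ud (S = 174): continuation = 1/1.12·[0.4571·0.0000 + 0.5429·35.8000] = 17.3520; exercise value = 1.0000 ≤ continuation, so V_ud = 17.3520
Node dd (S = 92.8): continuation = 1/1.12·[0.4571·35.8000 + 0.5429·100.7600] = 63.4500; exercise value = 82.2000 > continuation, so V_dd = 82.2000 (exercise)
Node u (S = 217.5): continuation = 1/1.12·[0.4571·0.0000 + 0.5429·17.3520] = 8.4104; exercise value = 0.0000 ≤ continuation, so V_u = 8.4104
Node d (S = 116): continuation = 1/1.12·[0.4571·17.3520 + 0.5429·82.2000] = 46.9243; exercise value = 59.0000 > continuation, so V_d = 59.0000 (exercise)
Node 0 (S = 145): continuation = 1/1.12·[0.4571·8.4104 + 0.5429·59.0000] = 32.0298; exercise value = 30.0000 ≤ continuation, so V_0 = 32.0298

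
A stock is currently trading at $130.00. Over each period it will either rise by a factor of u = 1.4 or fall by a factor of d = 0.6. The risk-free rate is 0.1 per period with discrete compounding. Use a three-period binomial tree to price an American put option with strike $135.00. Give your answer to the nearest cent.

Risk-neutral probability p = (1 + 0.1 − 0.6)/(1.4 − 0.6) = 0.5000/0.8000 = 0.6250
Terminal stock prices: S_uuu = 356.7, S_uud = 152.9, S_udd = 65.52, S_ddd = 28.08
Terminal payoffs (K − S): max(-221.7, 0) = 0, max(-17.88, 0) = 0, max(69.48, 0) = 69.48, max(106.9, 0) = 106.9
Node uu (S = 254.8): continuation = 1/1.1·[0.6250·0.0000 + 0.3750·0.0000] = 0.0000; exercise value = 0.0000 ≤ continuation, so V_uu = 0.0000
Node ud (S = 109.2): continuation = 1/1.1·[0.6250·0.0000 + 0.3750·69.4800] = 23.6864; exercise value = 25.8000 > continuation, so V_ud = 25.8000 (exercise)
Node dd (S = 46.8): continuation = 1/1.1·[0.6250·69.4800 + 0.3750·106.9200] = 75.9273; exercise value = 88.2000 > continuation, so V_dd = 88.2000 (exercise)
Node u (S = 182): continuation = 1/1.1·[0.6250·0.0000 + 0.3750·25.8000] = 8.7955; exercise value = 0.0000 ≤ continuation, so V_u = 8.7955
Node d (S = 78): continuation = 1/1.1·[0.6250·25.8000 + 0.3750·88.2000] = 44.7273; exercise value = 57.0000 > continuation, so V_d = 57.0000 (exercise)
Node 0 (S = 130): continuation = 1/1.1·[0.6250·8.7955 + 0.3750·57.0000] = 24.4292; exercise value = 5.0000 ≤ continuation, so V_0 = 24.4292

$24.43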